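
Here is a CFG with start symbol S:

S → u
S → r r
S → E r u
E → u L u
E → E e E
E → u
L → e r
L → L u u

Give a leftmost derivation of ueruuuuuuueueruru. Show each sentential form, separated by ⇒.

S ⇒ Eru ⇒ EeEru ⇒ uLueEru ⇒ uLuuueEru ⇒ uLuuuuueEru ⇒ uLuuuuuuueEru ⇒ ueruuuuuuueEru ⇒ ueruuuuuuueuLuru ⇒ ueruuuuuuueueruru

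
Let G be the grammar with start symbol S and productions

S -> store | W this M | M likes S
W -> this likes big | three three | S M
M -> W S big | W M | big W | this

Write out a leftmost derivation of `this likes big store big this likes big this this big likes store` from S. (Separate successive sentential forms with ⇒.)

S ⇒ M likes S   [S -> M likes S]
M likes S ⇒ W S big likes S   [M -> W S big]
W S big likes S ⇒ this likes big S big likes S   [W -> this likes big]
this likes big S big likes S ⇒ this likes big W this M big likes S   [S -> W this M]
this likes big W this M big likes S ⇒ this likes big S M this M big likes S   [W -> S M]
this likes big S M this M big likes S ⇒ this likes big store M this M big likes S   [S -> store]
this likes big store M this M big likes S ⇒ this likes big store big W this M big likes S   [M -> big W]
this likes big store big W this M big likes S ⇒ this likes big store big this likes big this M big likes S   [W -> this likes big]
this likes big store big this likes big this M big likes S ⇒ this likes big store big this likes big this this big likes S   [M -> this]
this likes big store big this likes big this this big likes S ⇒ this likes big store big this likes big this this big likes store   [S -> store]

S ⇒ M likes S ⇒ W S big likes S ⇒ this likes big S big likes S ⇒ this likes big W this M big likes S ⇒ this likes big S M this M big likes S ⇒ this likes big store M this M big likes S ⇒ this likes big store big W this M big likes S ⇒ this likes big store big this likes big this M big likes S ⇒ this likes big store big this likes big this this big likes S ⇒ this likes big store big this likes big this this big likes store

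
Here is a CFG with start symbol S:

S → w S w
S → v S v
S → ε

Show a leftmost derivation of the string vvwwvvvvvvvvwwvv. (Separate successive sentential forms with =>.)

S => vSv => vvSvv => vvwSwvv => vvwwSwwvv => vvwwvSvwwvv => vvwwvvSvvwwvv => vvwwvvvSvvvwwvv => vvwwvvvvSvvvvwwvv => vvwwvvvvvvvvwwvv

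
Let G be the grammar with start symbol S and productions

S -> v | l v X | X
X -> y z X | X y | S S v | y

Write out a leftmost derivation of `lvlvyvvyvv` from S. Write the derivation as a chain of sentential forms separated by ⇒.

S⇒lvX⇒lvSSv⇒lvXSv⇒lvXySv⇒lvSSvySv⇒lvlvXSvySv⇒lvlvySvySv⇒lvlvyvvySv⇒lvlvyvvyvv

S ⇒ lvX   [S -> l v X]
lvX ⇒ lvSSv   [X -> S S v]
lvSSv ⇒ lvXSv   [S -> X]
lvXSv ⇒ lvXySv   [X -> X y]
lvXySv ⇒ lvSSvySv   [X -> S S v]
lvSSvySv ⇒ lvlvXSvySv   [S -> l v X]
lvlvXSvySv ⇒ lvlvySvySv   [X -> y]
lvlvySvySv ⇒ lvlvyvvySv   [S -> v]
lvlvyvvySv ⇒ lvlvyvvyvv   [S -> v]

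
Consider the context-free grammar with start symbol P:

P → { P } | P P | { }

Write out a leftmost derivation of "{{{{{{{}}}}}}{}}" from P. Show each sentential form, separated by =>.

P => {P}   [P → { P }]
{P} => {PP}   [P → P P]
{PP} => {{P}P}   [P → { P }]
{{P}P} => {{{P}}P}   [P → { P }]
{{{P}}P} => {{{{P}}}P}   [P → { P }]
{{{{P}}}P} => {{{{{P}}}}P}   [P → { P }]
{{{{{P}}}}P} => {{{{{{P}}}}}P}   [P → { P }]
{{{{{{P}}}}}P} => {{{{{{{}}}}}}P}   [P → { }]
{{{{{{{}}}}}}P} => {{{{{{{}}}}}}{}}   [P → { }]

P => {P} => {PP} => {{P}P} => {{{P}}P} => {{{{P}}}P} => {{{{{P}}}}P} => {{{{{{P}}}}}P} => {{{{{{{}}}}}}P} => {{{{{{{}}}}}}{}}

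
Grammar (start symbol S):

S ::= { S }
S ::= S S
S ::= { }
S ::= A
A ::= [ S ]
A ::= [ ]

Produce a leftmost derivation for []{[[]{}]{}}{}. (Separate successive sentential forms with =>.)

S => SS => SSS => ASS => []SS => []{S}S => []{SS}S => []{AS}S => []{[S]S}S => []{[SS]S}S => []{[AS]S}S => []{[[]S]S}S => []{[[]{}]S}S => []{[[]{}]{}}S => []{[[]{}]{}}{}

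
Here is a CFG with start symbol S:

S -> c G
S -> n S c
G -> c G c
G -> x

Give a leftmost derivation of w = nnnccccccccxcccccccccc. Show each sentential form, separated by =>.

S => nSc => nnScc => nnnSccc => nnncGccc => nnnccGcccc => nnncccGccccc => nnnccccGcccccc => nnncccccGccccccc => nnnccccccGcccccccc => nnncccccccGccccccccc => nnnccccccccGcccccccccc => nnnccccccccxcccccccccc

S => nSc   [S -> n S c]
nSc => nnScc   [S -> n S c]
nnScc => nnnSccc   [S -> n S c]
nnnSccc => nnncGccc   [S -> c G]
nnncGccc => nnnccGcccc   [G -> c G c]
nnnccGcccc => nnncccGccccc   [G -> c G c]
nnncccGccccc => nnnccccGcccccc   [G -> c G c]
nnnccccGcccccc => nnncccccGccccccc   [G -> c G c]
nnncccccGccccccc => nnnccccccGcccccccc   [G -> c G c]
nnnccccccGcccccccc => nnncccccccGccccccccc   [G -> c G c]
nnncccccccGccccccccc => nnnccccccccGcccccccccc   [G -> c G c]
nnnccccccccGcccccccccc => nnnccccccccxcccccccccc   [G -> x]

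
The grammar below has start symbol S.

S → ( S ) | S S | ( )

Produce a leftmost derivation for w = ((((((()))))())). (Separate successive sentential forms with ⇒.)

S ⇒ (S)   [S → ( S )]
(S) ⇒ ((S))   [S → ( S )]
((S)) ⇒ ((SS))   [S → S S]
((SS)) ⇒ (((S)S))   [S → ( S )]
(((S)S)) ⇒ ((((S))S))   [S → ( S )]
((((S))S)) ⇒ (((((S)))S))   [S → ( S )]
(((((S)))S)) ⇒ ((((((S))))S))   [S → ( S )]
((((((S))))S)) ⇒ ((((((()))))S))   [S → ( )]
((((((()))))S)) ⇒ ((((((()))))()))   [S → ( )]

S⇒(S)⇒((S))⇒((SS))⇒(((S)S))⇒((((S))S))⇒(((((S)))S))⇒((((((S))))S))⇒((((((()))))S))⇒((((((()))))()))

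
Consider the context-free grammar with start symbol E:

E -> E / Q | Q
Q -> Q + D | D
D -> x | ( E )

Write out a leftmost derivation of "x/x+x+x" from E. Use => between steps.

E => E/Q   [E -> E / Q]
E/Q => Q/Q   [E -> Q]
Q/Q => D/Q   [Q -> D]
D/Q => x/Q   [D -> x]
x/Q => x/Q+D   [Q -> Q + D]
x/Q+D => x/Q+D+D   [Q -> Q + D]
x/Q+D+D => x/D+D+D   [Q -> D]
x/D+D+D => x/x+D+D   [D -> x]
x/x+D+D => x/x+x+D   [D -> x]
x/x+x+D => x/x+x+x   [D -> x]

E=>E/Q=>Q/Q=>D/Q=>x/Q=>x/Q+D=>x/Q+D+D=>x/D+D+D=>x/x+D+D=>x/x+x+D=>x/x+x+x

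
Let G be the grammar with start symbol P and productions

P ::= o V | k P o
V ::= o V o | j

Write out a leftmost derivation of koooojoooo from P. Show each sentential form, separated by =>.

P => kPo   [P ::= k P o]
kPo => koVo   [P ::= o V]
koVo => kooVoo   [V ::= o V o]
kooVoo => koooVooo   [V ::= o V o]
koooVooo => kooooVoooo   [V ::= o V o]
kooooVoooo => koooojoooo   [V ::= j]

P => kPo => koVo => kooVoo => koooVooo => kooooVoooo => koooojoooo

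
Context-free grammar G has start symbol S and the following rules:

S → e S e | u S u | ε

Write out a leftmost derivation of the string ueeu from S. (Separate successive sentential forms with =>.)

S=>uSu=>ueSeu=>ueeu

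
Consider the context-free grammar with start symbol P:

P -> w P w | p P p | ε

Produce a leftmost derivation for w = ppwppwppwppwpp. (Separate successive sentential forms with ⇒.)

P ⇒ pPp   [P -> p P p]
pPp ⇒ ppPpp   [P -> p P p]
ppPpp ⇒ ppwPwpp   [P -> w P w]
ppwPwpp ⇒ ppwpPpwpp   [P -> p P p]
ppwpPpwpp ⇒ ppwppPppwpp   [P -> p P p]
ppwppPppwpp ⇒ ppwppwPwppwpp   [P -> w P w]
ppwppwPwppwpp ⇒ ppwppwpPpwppwpp   [P -> p P p]
ppwppwpPpwppwpp ⇒ ppwppwppwppwpp   [P -> ε]

P⇒pPp⇒ppPpp⇒ppwPwpp⇒ppwpPpwpp⇒ppwppPppwpp⇒ppwppwPwppwpp⇒ppwppwpPpwppwpp⇒ppwppwppwppwpp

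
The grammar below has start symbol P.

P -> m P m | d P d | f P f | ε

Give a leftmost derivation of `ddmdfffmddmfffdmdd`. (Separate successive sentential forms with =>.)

P=>dPd=>ddPdd=>ddmPmdd=>ddmdPdmdd=>ddmdfPfdmdd=>ddmdffPffdmdd=>ddmdfffPfffdmdd=>ddmdfffmPmfffdmdd=>ddmdfffmdPdmfffdmdd=>ddmdfffmddmfffdmdd

P => dPd   [P -> d P d]
dPd => ddPdd   [P -> d P d]
ddPdd => ddmPmdd   [P -> m P m]
ddmPmdd => ddmdPdmdd   [P -> d P d]
ddmdPdmdd => ddmdfPfdmdd   [P -> f P f]
ddmdfPfdmdd => ddmdffPffdmdd   [P -> f P f]
ddmdffPffdmdd => ddmdfffPfffdmdd   [P -> f P f]
ddmdfffPfffdmdd => ddmdfffmPmfffdmdd   [P -> m P m]
ddmdfffmPmfffdmdd => ddmdfffmdPdmfffdmdd   [P -> d P d]
ddmdfffmdPdmfffdmdd => ddmdfffmddmfffdmdd   [P -> ε]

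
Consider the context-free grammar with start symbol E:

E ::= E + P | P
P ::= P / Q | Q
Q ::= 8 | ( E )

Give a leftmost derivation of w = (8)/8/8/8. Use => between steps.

E => P   [E ::= P]
P => P/Q   [P ::= P / Q]
P/Q => P/Q/Q   [P ::= P / Q]
P/Q/Q => P/Q/Q/Q   [P ::= P / Q]
P/Q/Q/Q => Q/Q/Q/Q   [P ::= Q]
Q/Q/Q/Q => (E)/Q/Q/Q   [Q ::= ( E )]
(E)/Q/Q/Q => (P)/Q/Q/Q   [E ::= P]
(P)/Q/Q/Q => (Q)/Q/Q/Q   [P ::= Q]
(Q)/Q/Q/Q => (8)/Q/Q/Q   [Q ::= 8]
(8)/Q/Q/Q => (8)/8/Q/Q   [Q ::= 8]
(8)/8/Q/Q => (8)/8/8/Q   [Q ::= 8]
(8)/8/8/Q => (8)/8/8/8   [Q ::= 8]

E => P => P/Q => P/Q/Q => P/Q/Q/Q => Q/Q/Q/Q => (E)/Q/Q/Q => (P)/Q/Q/Q => (Q)/Q/Q/Q => (8)/Q/Q/Q => (8)/8/Q/Q => (8)/8/8/Q => (8)/8/8/8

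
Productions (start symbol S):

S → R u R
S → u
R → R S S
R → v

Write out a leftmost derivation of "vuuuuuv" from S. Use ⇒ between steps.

S⇒RuR⇒RSSuR⇒RSSSSuR⇒vSSSSuR⇒vuSSSuR⇒vuuSSuR⇒vuuuSuR⇒vuuuuuR⇒vuuuuuv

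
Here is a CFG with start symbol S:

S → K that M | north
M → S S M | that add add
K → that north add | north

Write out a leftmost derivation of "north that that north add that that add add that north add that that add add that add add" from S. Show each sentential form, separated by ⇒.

S ⇒ K that M ⇒ north that M ⇒ north that S S M ⇒ north that K that M S M ⇒ north that that north add that M S M ⇒ north that that north add that that add add S M ⇒ north that that north add that that add add K that M M ⇒ north that that north add that that add add that north add that M M ⇒ north that that north add that that add add that north add that that add add M ⇒ north that that north add that that add add that north add that that add add that add add

S ⇒ K that M   [S → K that M]
K that M ⇒ north that M   [K → north]
north that M ⇒ north that S S M   [M → S S M]
north that S S M ⇒ north that K that M S M   [S → K that M]
north that K that M S M ⇒ north that that north add that M S M   [K → that north add]
north that that north add that M S M ⇒ north that that north add that that add add S M   [M → that add add]
north that that north add that that add add S M ⇒ north that that north add that that add add K that M M   [S → K that M]
north that that north add that that add add K that M M ⇒ north that that north add that that add add that north add that M M   [K → that north add]
north that that north add that that add add that north add that M M ⇒ north that that north add that that add add that north add that that add add M   [M → that add add]
north that that north add that that add add that north add that that add add M ⇒ north that that north add that that add add that north add that that add add that add add   [M → that add add]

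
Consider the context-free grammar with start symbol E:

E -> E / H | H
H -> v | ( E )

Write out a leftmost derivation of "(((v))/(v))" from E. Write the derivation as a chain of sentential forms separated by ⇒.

E ⇒ H   [E -> H]
H ⇒ (E)   [H -> ( E )]
(E) ⇒ (E/H)   [E -> E / H]
(E/H) ⇒ (H/H)   [E -> H]
(H/H) ⇒ ((E)/H)   [H -> ( E )]
((E)/H) ⇒ ((H)/H)   [E -> H]
((H)/H) ⇒ (((E))/H)   [H -> ( E )]
(((E))/H) ⇒ (((H))/H)   [E -> H]
(((H))/H) ⇒ (((v))/H)   [H -> v]
(((v))/H) ⇒ (((v))/(E))   [H -> ( E )]
(((v))/(E)) ⇒ (((v))/(H))   [E -> H]
(((v))/(H)) ⇒ (((v))/(v))   [H -> v]

E ⇒ H ⇒ (E) ⇒ (E/H) ⇒ (H/H) ⇒ ((E)/H) ⇒ ((H)/H) ⇒ (((E))/H) ⇒ (((H))/H) ⇒ (((v))/H) ⇒ (((v))/(E)) ⇒ (((v))/(H)) ⇒ (((v))/(v))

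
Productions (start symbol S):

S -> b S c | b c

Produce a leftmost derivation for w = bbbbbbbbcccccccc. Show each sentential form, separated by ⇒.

S ⇒ bSc ⇒ bbScc ⇒ bbbSccc ⇒ bbbbScccc ⇒ bbbbbSccccc ⇒ bbbbbbScccccc ⇒ bbbbbbbSccccccc ⇒ bbbbbbbbcccccccc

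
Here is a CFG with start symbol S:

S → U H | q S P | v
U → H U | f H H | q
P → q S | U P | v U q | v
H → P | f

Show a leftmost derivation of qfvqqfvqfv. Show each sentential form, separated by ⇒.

S ⇒ qSP   [S → q S P]
qSP ⇒ qUHP   [S → U H]
qUHP ⇒ qHUHP   [U → H U]
qHUHP ⇒ qPUHP   [H → P]
qPUHP ⇒ qUPUHP   [P → U P]
qUPUHP ⇒ qfHHPUHP   [U → f H H]
qfHHPUHP ⇒ qfPHPUHP   [H → P]
qfPHPUHP ⇒ qfvUqHPUHP   [P → v U q]
qfvUqHPUHP ⇒ qfvqqHPUHP   [U → q]
qfvqqHPUHP ⇒ qfvqqfPUHP   [H → f]
qfvqqfPUHP ⇒ qfvqqfvUHP   [P → v]
qfvqqfvUHP ⇒ qfvqqfvqHP   [U → q]
qfvqqfvqHP ⇒ qfvqqfvqfP   [H → f]
qfvqqfvqfP ⇒ qfvqqfvqfv   [P → v]

S ⇒ qSP ⇒ qUHP ⇒ qHUHP ⇒ qPUHP ⇒ qUPUHP ⇒ qfHHPUHP ⇒ qfPHPUHP ⇒ qfvUqHPUHP ⇒ qfvqqHPUHP ⇒ qfvqqfPUHP ⇒ qfvqqfvUHP ⇒ qfvqqfvqHP ⇒ qfvqqfvqfP ⇒ qfvqqfvqfv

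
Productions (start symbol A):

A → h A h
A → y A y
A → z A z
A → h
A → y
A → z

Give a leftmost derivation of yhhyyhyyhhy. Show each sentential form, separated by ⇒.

A ⇒ yAy ⇒ yhAhy ⇒ yhhAhhy ⇒ yhhyAyhhy ⇒ yhhyyAyyhhy ⇒ yhhyyhyyhhy

A ⇒ yAy   [A → y A y]
yAy ⇒ yhAhy   [A → h A h]
yhAhy ⇒ yhhAhhy   [A → h A h]
yhhAhhy ⇒ yhhyAyhhy   [A → y A y]
yhhyAyhhy ⇒ yhhyyAyyhhy   [A → y A y]
yhhyyAyyhhy ⇒ yhhyyhyyhhy   [A → h]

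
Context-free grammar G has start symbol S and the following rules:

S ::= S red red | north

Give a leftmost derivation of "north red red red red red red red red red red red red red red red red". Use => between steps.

S => S red red   [S ::= S red red]
S red red => S red red red red   [S ::= S red red]
S red red red red => S red red red red red red   [S ::= S red red]
S red red red red red red => S red red red red red red red red   [S ::= S red red]
S red red red red red red red red => S red red red red red red red red red red   [S ::= S red red]
S red red red red red red red red red red => S red red red red red red red red red red red red   [S ::= S red red]
S red red red red red red red red red red red red => S red red red red red red red red red red red red red red   [S ::= S red red]
S red red red red red red red red red red red red red red => S red red red red red red red red red red red red red red red red   [S ::= S red red]
S red red red red red red red red red red red red red red red red => north red red red red red red red red red red red red red red red red   [S ::= north]

S => S red red => S red red red red => S red red red red red red => S red red red red red red red red => S red red red red red red red red red red => S red red red red red red red red red red red red => S red red red red red red red red red red red red red red => S red red red red red red red red red red red red red red red red => north red red red red red red red red red red red red red red red red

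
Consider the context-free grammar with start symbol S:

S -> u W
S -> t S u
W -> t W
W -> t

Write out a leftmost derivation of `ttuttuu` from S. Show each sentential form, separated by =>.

S=>tSu=>ttSuu=>ttuWuu=>ttutWuu=>ttuttuu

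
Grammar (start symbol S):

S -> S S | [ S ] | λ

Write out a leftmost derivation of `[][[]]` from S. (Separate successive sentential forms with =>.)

S=>SS=>SSS=>[S]SS=>[]SS=>[]S=>[][S]=>[][[S]]=>[][[]]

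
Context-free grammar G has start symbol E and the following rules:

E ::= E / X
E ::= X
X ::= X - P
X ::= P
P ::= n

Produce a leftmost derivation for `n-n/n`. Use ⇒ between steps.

E⇒E/X⇒X/X⇒X-P/X⇒P-P/X⇒n-P/X⇒n-n/X⇒n-n/P⇒n-n/n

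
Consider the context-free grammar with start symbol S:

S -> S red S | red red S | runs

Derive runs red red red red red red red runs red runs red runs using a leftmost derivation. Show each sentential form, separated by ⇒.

S ⇒ S red S   [S -> S red S]
S red S ⇒ runs red S   [S -> runs]
runs red S ⇒ runs red S red S   [S -> S red S]
runs red S red S ⇒ runs red red red S red S   [S -> red red S]
runs red red red S red S ⇒ runs red red red red red S red S   [S -> red red S]
runs red red red red red S red S ⇒ runs red red red red red red red S red S   [S -> red red S]
runs red red red red red red red S red S ⇒ runs red red red red red red red runs red S   [S -> runs]
runs red red red red red red red runs red S ⇒ runs red red red red red red red runs red S red S   [S -> S red S]
runs red red red red red red red runs red S red S ⇒ runs red red red red red red red runs red runs red S   [S -> runs]
runs red red red red red red red runs red runs red S ⇒ runs red red red red red red red runs red runs red runs   [S -> runs]

S ⇒ S red S ⇒ runs red S ⇒ runs red S red S ⇒ runs red red red S red S ⇒ runs red red red red red S red S ⇒ runs red red red red red red red S red S ⇒ runs red red red red red red red runs red S ⇒ runs red red red red red red red runs red S red S ⇒ runs red red red red red red red runs red runs red S ⇒ runs red red red red red red red runs red runs red runs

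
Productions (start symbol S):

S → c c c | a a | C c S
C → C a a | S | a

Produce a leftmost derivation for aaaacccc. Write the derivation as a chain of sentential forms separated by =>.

S => CcS => CaacS => SaacS => aaaacS => aaaacccc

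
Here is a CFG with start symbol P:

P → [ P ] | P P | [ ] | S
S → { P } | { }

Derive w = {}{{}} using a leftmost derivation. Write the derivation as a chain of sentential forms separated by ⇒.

P ⇒ PP ⇒ SP ⇒ {}P ⇒ {}S ⇒ {}{P} ⇒ {}{S} ⇒ {}{{}}

P ⇒ PP   [P → P P]
PP ⇒ SP   [P → S]
SP ⇒ {}P   [S → { }]
{}P ⇒ {}S   [P → S]
{}S ⇒ {}{P}   [S → { P }]
{}{P} ⇒ {}{S}   [P → S]
{}{S} ⇒ {}{{}}   [S → { }]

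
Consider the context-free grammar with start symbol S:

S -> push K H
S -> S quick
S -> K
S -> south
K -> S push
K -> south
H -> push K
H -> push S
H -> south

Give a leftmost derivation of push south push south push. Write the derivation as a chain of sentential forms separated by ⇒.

S ⇒ push K H   [S -> push K H]
push K H ⇒ push south H   [K -> south]
push south H ⇒ push south push K   [H -> push K]
push south push K ⇒ push south push S push   [K -> S push]
push south push S push ⇒ push south push K push   [S -> K]
push south push K push ⇒ push south push south push   [K -> south]

S ⇒ push K H ⇒ push south H ⇒ push south push K ⇒ push south push S push ⇒ push south push K push ⇒ push south push south push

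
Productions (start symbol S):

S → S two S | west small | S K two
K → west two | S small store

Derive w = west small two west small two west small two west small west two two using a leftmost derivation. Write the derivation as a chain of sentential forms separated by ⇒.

S ⇒ S K two   [S → S K two]
S K two ⇒ S two S K two   [S → S two S]
S two S K two ⇒ west small two S K two   [S → west small]
west small two S K two ⇒ west small two S two S K two   [S → S two S]
west small two S two S K two ⇒ west small two S two S two S K two   [S → S two S]
west small two S two S two S K two ⇒ west small two west small two S two S K two   [S → west small]
west small two west small two S two S K two ⇒ west small two west small two west small two S K two   [S → west small]
west small two west small two west small two S K two ⇒ west small two west small two west small two west small K two   [S → west small]
west small two west small two west small two west small K two ⇒ west small two west small two west small two west small west two two   [K → west two]

S ⇒ S K two ⇒ S two S K two ⇒ west small two S K two ⇒ west small two S two S K two ⇒ west small two S two S two S K two ⇒ west small two west small two S two S K two ⇒ west small two west small two west small two S K two ⇒ west small two west small two west small two west small K two ⇒ west small two west small two west small two west small west two two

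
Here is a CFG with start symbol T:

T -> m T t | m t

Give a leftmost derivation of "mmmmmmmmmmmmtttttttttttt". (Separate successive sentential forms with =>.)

T => mTt   [T -> m T t]
mTt => mmTtt   [T -> m T t]
mmTtt => mmmTttt   [T -> m T t]
mmmTttt => mmmmTtttt   [T -> m T t]
mmmmTtttt => mmmmmTttttt   [T -> m T t]
mmmmmTttttt => mmmmmmTtttttt   [T -> m T t]
mmmmmmTtttttt => mmmmmmmTttttttt   [T -> m T t]
mmmmmmmTttttttt => mmmmmmmmTtttttttt   [T -> m T t]
mmmmmmmmTtttttttt => mmmmmmmmmTttttttttt   [T -> m T t]
mmmmmmmmmTttttttttt => mmmmmmmmmmTtttttttttt   [T -> m T t]
mmmmmmmmmmTtttttttttt => mmmmmmmmmmmTttttttttttt   [T -> m T t]
mmmmmmmmmmmTttttttttttt => mmmmmmmmmmmmtttttttttttt   [T -> m t]

T=>mTt=>mmTtt=>mmmTttt=>mmmmTtttt=>mmmmmTttttt=>mmmmmmTtttttt=>mmmmmmmTttttttt=>mmmmmmmmTtttttttt=>mmmmmmmmmTttttttttt=>mmmmmmmmmmTtttttttttt=>mmmmmmmmmmmTttttttttttt=>mmmmmmmmmmmmtttttttttttt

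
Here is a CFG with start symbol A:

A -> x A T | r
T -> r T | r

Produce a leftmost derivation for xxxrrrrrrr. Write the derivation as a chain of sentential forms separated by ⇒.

A ⇒ xAT   [A -> x A T]
xAT ⇒ xxATT   [A -> x A T]
xxATT ⇒ xxxATTT   [A -> x A T]
xxxATTT ⇒ xxxrTTT   [A -> r]
xxxrTTT ⇒ xxxrrTT   [T -> r]
xxxrrTT ⇒ xxxrrrT   [T -> r]
xxxrrrT ⇒ xxxrrrrT   [T -> r T]
xxxrrrrT ⇒ xxxrrrrrT   [T -> r T]
xxxrrrrrT ⇒ xxxrrrrrrT   [T -> r T]
xxxrrrrrrT ⇒ xxxrrrrrrr   [T -> r]

A ⇒ xAT ⇒ xxATT ⇒ xxxATTT ⇒ xxxrTTT ⇒ xxxrrTT ⇒ xxxrrrT ⇒ xxxrrrrT ⇒ xxxrrrrrT ⇒ xxxrrrrrrT ⇒ xxxrrrrrrr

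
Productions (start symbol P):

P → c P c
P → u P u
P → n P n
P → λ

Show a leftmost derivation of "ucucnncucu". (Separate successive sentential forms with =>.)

P => uPu => ucPcu => ucuPucu => ucucPcucu => ucucnPncucu => ucucnncucu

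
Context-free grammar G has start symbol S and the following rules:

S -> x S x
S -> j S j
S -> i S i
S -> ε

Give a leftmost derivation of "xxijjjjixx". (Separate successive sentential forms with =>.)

S => xSx => xxSxx => xxiSixx => xxijSjixx => xxijjSjjixx => xxijjjjixx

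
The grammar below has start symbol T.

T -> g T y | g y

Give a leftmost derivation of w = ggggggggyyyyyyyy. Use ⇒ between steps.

T⇒gTy⇒ggTyy⇒gggTyyy⇒ggggTyyyy⇒gggggTyyyyy⇒ggggggTyyyyyy⇒gggggggTyyyyyyy⇒ggggggggyyyyyyyy

T ⇒ gTy   [T -> g T y]
gTy ⇒ ggTyy   [T -> g T y]
ggTyy ⇒ gggTyyy   [T -> g T y]
gggTyyy ⇒ ggggTyyyy   [T -> g T y]
ggggTyyyy ⇒ gggggTyyyyy   [T -> g T y]
gggggTyyyyy ⇒ ggggggTyyyyyy   [T -> g T y]
ggggggTyyyyyy ⇒ gggggggTyyyyyyy   [T -> g T y]
gggggggTyyyyyyy ⇒ ggggggggyyyyyyyy   [T -> g y]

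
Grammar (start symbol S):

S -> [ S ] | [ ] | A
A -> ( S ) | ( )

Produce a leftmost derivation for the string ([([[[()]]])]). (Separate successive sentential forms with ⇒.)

S ⇒ A ⇒ (S) ⇒ ([S]) ⇒ ([A]) ⇒ ([(S)]) ⇒ ([([S])]) ⇒ ([([[S]])]) ⇒ ([([[[S]]])]) ⇒ ([([[[A]]])]) ⇒ ([([[[()]]])])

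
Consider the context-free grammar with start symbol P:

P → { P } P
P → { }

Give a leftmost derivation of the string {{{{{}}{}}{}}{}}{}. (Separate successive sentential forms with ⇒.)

P ⇒ {P}P   [P → { P } P]
{P}P ⇒ {{P}P}P   [P → { P } P]
{{P}P}P ⇒ {{{P}P}P}P   [P → { P } P]
{{{P}P}P}P ⇒ {{{{P}P}P}P}P   [P → { P } P]
{{{{P}P}P}P}P ⇒ {{{{{}}P}P}P}P   [P → { }]
{{{{{}}P}P}P}P ⇒ {{{{{}}{}}P}P}P   [P → { }]
{{{{{}}{}}P}P}P ⇒ {{{{{}}{}}{}}P}P   [P → { }]
{{{{{}}{}}{}}P}P ⇒ {{{{{}}{}}{}}{}}P   [P → { }]
{{{{{}}{}}{}}{}}P ⇒ {{{{{}}{}}{}}{}}{}   [P → { }]

P ⇒ {P}P ⇒ {{P}P}P ⇒ {{{P}P}P}P ⇒ {{{{P}P}P}P}P ⇒ {{{{{}}P}P}P}P ⇒ {{{{{}}{}}P}P}P ⇒ {{{{{}}{}}{}}P}P ⇒ {{{{{}}{}}{}}{}}P ⇒ {{{{{}}{}}{}}{}}{}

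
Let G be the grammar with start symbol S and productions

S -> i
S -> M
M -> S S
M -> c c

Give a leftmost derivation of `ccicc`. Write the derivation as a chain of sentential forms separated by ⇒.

S ⇒ M ⇒ SS ⇒ MS ⇒ SSS ⇒ MSS ⇒ ccSS ⇒ cciS ⇒ cciM ⇒ ccicc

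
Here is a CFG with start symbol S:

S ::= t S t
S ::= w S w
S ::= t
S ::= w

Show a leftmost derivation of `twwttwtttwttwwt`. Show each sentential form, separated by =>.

S => tSt => twSwt => twwSwwt => twwtStwwt => twwttSttwwt => twwttwSwttwwt => twwttwtStwttwwt => twwttwtttwttwwt

S => tSt   [S ::= t S t]
tSt => twSwt   [S ::= w S w]
twSwt => twwSwwt   [S ::= w S w]
twwSwwt => twwtStwwt   [S ::= t S t]
twwtStwwt => twwttSttwwt   [S ::= t S t]
twwttSttwwt => twwttwSwttwwt   [S ::= w S w]
twwttwSwttwwt => twwttwtStwttwwt   [S ::= t S t]
twwttwtStwttwwt => twwttwtttwttwwt   [S ::= t]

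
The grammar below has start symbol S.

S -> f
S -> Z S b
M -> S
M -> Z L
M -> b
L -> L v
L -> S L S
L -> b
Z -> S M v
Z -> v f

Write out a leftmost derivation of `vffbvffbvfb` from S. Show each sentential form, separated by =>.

S => ZSb => SMvSb => ZSbMvSb => vfSbMvSb => vffbMvSb => vffbSvSb => vffbZSbvSb => vffbvfSbvSb => vffbvffbvSb => vffbvffbvfb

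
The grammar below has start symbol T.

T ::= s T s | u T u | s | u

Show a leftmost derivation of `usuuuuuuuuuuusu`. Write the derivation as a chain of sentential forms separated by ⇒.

T ⇒ uTu   [T ::= u T u]
uTu ⇒ usTsu   [T ::= s T s]
usTsu ⇒ usuTusu   [T ::= u T u]
usuTusu ⇒ usuuTuusu   [T ::= u T u]
usuuTuusu ⇒ usuuuTuuusu   [T ::= u T u]
usuuuTuuusu ⇒ usuuuuTuuuusu   [T ::= u T u]
usuuuuTuuuusu ⇒ usuuuuuTuuuuusu   [T ::= u T u]
usuuuuuTuuuuusu ⇒ usuuuuuuuuuuusu   [T ::= u]

T ⇒ uTu ⇒ usTsu ⇒ usuTusu ⇒ usuuTuusu ⇒ usuuuTuuusu ⇒ usuuuuTuuuusu ⇒ usuuuuuTuuuuusu ⇒ usuuuuuuuuuuusu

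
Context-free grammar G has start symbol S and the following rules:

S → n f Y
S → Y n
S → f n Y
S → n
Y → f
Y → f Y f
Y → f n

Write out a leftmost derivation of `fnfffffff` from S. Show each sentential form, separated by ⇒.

S ⇒ fnY ⇒ fnfYf ⇒ fnffYff ⇒ fnfffYfff ⇒ fnfffffff

S ⇒ fnY   [S → f n Y]
fnY ⇒ fnfYf   [Y → f Y f]
fnfYf ⇒ fnffYff   [Y → f Y f]
fnffYff ⇒ fnfffYfff   [Y → f Y f]
fnfffYfff ⇒ fnfffffff   [Y → f]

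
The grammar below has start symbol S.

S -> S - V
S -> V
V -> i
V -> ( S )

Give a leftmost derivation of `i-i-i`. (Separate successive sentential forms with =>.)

S => S-V => S-V-V => V-V-V => i-V-V => i-i-V => i-i-i

S => S-V   [S -> S - V]
S-V => S-V-V   [S -> S - V]
S-V-V => V-V-V   [S -> V]
V-V-V => i-V-V   [V -> i]
i-V-V => i-i-V   [V -> i]
i-i-V => i-i-i   [V -> i]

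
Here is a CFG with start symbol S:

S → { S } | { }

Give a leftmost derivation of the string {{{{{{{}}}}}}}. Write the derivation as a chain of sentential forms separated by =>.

S => {S} => {{S}} => {{{S}}} => {{{{S}}}} => {{{{{S}}}}} => {{{{{{S}}}}}} => {{{{{{{}}}}}}}

S => {S}   [S → { S }]
{S} => {{S}}   [S → { S }]
{{S}} => {{{S}}}   [S → { S }]
{{{S}}} => {{{{S}}}}   [S → { S }]
{{{{S}}}} => {{{{{S}}}}}   [S → { S }]
{{{{{S}}}}} => {{{{{{S}}}}}}   [S → { S }]
{{{{{{S}}}}}} => {{{{{{{}}}}}}}   [S → { }]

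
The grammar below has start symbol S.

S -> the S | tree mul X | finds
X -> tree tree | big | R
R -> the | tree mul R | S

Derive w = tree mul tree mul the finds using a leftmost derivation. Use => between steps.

S => tree mul X => tree mul R => tree mul tree mul R => tree mul tree mul S => tree mul tree mul the S => tree mul tree mul the finds

S => tree mul X   [S -> tree mul X]
tree mul X => tree mul R   [X -> R]
tree mul R => tree mul tree mul R   [R -> tree mul R]
tree mul tree mul R => tree mul tree mul S   [R -> S]
tree mul tree mul S => tree mul tree mul the S   [S -> the S]
tree mul tree mul the S => tree mul tree mul the finds   [S -> finds]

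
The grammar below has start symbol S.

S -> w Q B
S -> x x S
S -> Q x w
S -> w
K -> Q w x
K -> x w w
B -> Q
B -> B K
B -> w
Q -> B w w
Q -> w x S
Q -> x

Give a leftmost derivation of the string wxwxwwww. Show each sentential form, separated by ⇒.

S⇒wQB⇒wxB⇒wxQ⇒wxBww⇒wxBKww⇒wxwKww⇒wxwxwwww

S ⇒ wQB   [S -> w Q B]
wQB ⇒ wxB   [Q -> x]
wxB ⇒ wxQ   [B -> Q]
wxQ ⇒ wxBww   [Q -> B w w]
wxBww ⇒ wxBKww   [B -> B K]
wxBKww ⇒ wxwKww   [B -> w]
wxwKww ⇒ wxwxwwww   [K -> x w w]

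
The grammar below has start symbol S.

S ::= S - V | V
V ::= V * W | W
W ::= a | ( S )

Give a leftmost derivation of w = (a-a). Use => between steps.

S=>V=>W=>(S)=>(S-V)=>(V-V)=>(W-V)=>(a-V)=>(a-W)=>(a-a)

S => V   [S ::= V]
V => W   [V ::= W]
W => (S)   [W ::= ( S )]
(S) => (S-V)   [S ::= S - V]
(S-V) => (V-V)   [S ::= V]
(V-V) => (W-V)   [V ::= W]
(W-V) => (a-V)   [W ::= a]
(a-V) => (a-W)   [V ::= W]
(a-W) => (a-a)   [W ::= a]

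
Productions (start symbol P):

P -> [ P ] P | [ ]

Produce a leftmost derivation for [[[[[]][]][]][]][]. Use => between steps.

P => [P]P => [[P]P]P => [[[P]P]P]P => [[[[P]P]P]P]P => [[[[[]]P]P]P]P => [[[[[]][]]P]P]P => [[[[[]][]][]]P]P => [[[[[]][]][]][]]P => [[[[[]][]][]][]][]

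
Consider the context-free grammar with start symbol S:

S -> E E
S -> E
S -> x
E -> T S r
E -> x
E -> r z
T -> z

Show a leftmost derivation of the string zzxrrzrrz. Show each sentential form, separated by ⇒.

S ⇒ EE   [S -> E E]
EE ⇒ TSrE   [E -> T S r]
TSrE ⇒ zSrE   [T -> z]
zSrE ⇒ zEErE   [S -> E E]
zEErE ⇒ zTSrErE   [E -> T S r]
zTSrErE ⇒ zzSrErE   [T -> z]
zzSrErE ⇒ zzxrErE   [S -> x]
zzxrErE ⇒ zzxrrzrE   [E -> r z]
zzxrrzrE ⇒ zzxrrzrrz   [E -> r z]

S⇒EE⇒TSrE⇒zSrE⇒zEErE⇒zTSrErE⇒zzSrErE⇒zzxrErE⇒zzxrrzrE⇒zzxrrzrrz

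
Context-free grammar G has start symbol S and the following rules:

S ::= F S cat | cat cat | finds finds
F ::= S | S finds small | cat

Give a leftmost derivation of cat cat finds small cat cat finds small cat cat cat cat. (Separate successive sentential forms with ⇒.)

S ⇒ F S cat ⇒ S finds small S cat ⇒ cat cat finds small S cat ⇒ cat cat finds small F S cat cat ⇒ cat cat finds small S finds small S cat cat ⇒ cat cat finds small cat cat finds small S cat cat ⇒ cat cat finds small cat cat finds small cat cat cat cat

S ⇒ F S cat   [S ::= F S cat]
F S cat ⇒ S finds small S cat   [F ::= S finds small]
S finds small S cat ⇒ cat cat finds small S cat   [S ::= cat cat]
cat cat finds small S cat ⇒ cat cat finds small F S cat cat   [S ::= F S cat]
cat cat finds small F S cat cat ⇒ cat cat finds small S finds small S cat cat   [F ::= S finds small]
cat cat finds small S finds small S cat cat ⇒ cat cat finds small cat cat finds small S cat cat   [S ::= cat cat]
cat cat finds small cat cat finds small S cat cat ⇒ cat cat finds small cat cat finds small cat cat cat cat   [S ::= cat cat]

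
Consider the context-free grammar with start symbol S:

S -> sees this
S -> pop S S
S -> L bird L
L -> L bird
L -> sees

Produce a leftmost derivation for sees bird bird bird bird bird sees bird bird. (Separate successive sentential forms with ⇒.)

S ⇒ L bird L   [S -> L bird L]
L bird L ⇒ L bird bird L   [L -> L bird]
L bird bird L ⇒ L bird bird bird L   [L -> L bird]
L bird bird bird L ⇒ L bird bird bird bird L   [L -> L bird]
L bird bird bird bird L ⇒ L bird bird bird bird bird L   [L -> L bird]
L bird bird bird bird bird L ⇒ sees bird bird bird bird bird L   [L -> sees]
sees bird bird bird bird bird L ⇒ sees bird bird bird bird bird L bird   [L -> L bird]
sees bird bird bird bird bird L bird ⇒ sees bird bird bird bird bird L bird bird   [L -> L bird]
sees bird bird bird bird bird L bird bird ⇒ sees bird bird bird bird bird sees bird bird   [L -> sees]

S ⇒ L bird L ⇒ L bird bird L ⇒ L bird bird bird L ⇒ L bird bird bird bird L ⇒ L bird bird bird bird bird L ⇒ sees bird bird bird bird bird L ⇒ sees bird bird bird bird bird L bird ⇒ sees bird bird bird bird bird L bird bird ⇒ sees bird bird bird bird bird sees bird bird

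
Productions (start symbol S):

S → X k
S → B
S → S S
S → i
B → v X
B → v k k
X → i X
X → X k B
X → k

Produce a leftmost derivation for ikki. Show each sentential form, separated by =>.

S=>SS=>iS=>iSS=>iXkS=>ikkS=>ikki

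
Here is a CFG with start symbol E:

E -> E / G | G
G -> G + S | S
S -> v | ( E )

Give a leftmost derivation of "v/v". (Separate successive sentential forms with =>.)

E => E/G   [E -> E / G]
E/G => G/G   [E -> G]
G/G => S/G   [G -> S]
S/G => v/G   [S -> v]
v/G => v/S   [G -> S]
v/S => v/v   [S -> v]

E => E/G => G/G => S/G => v/G => v/S => v/v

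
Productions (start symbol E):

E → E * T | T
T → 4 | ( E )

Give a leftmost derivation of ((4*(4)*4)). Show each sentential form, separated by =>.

E => T => (E) => (T) => ((E)) => ((E*T)) => ((E*T*T)) => ((T*T*T)) => ((4*T*T)) => ((4*(E)*T)) => ((4*(T)*T)) => ((4*(4)*T)) => ((4*(4)*4))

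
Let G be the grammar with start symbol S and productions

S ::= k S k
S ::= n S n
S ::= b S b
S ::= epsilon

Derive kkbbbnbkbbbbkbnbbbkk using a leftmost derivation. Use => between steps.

S=>kSk=>kkSkk=>kkbSbkk=>kkbbSbbkk=>kkbbbSbbbkk=>kkbbbnSnbbbkk=>kkbbbnbSbnbbbkk=>kkbbbnbkSkbnbbbkk=>kkbbbnbkbSbkbnbbbkk=>kkbbbnbkbbSbbkbnbbbkk=>kkbbbnbkbbbbkbnbbbkk

S => kSk   [S ::= k S k]
kSk => kkSkk   [S ::= k S k]
kkSkk => kkbSbkk   [S ::= b S b]
kkbSbkk => kkbbSbbkk   [S ::= b S b]
kkbbSbbkk => kkbbbSbbbkk   [S ::= b S b]
kkbbbSbbbkk => kkbbbnSnbbbkk   [S ::= n S n]
kkbbbnSnbbbkk => kkbbbnbSbnbbbkk   [S ::= b S b]
kkbbbnbSbnbbbkk => kkbbbnbkSkbnbbbkk   [S ::= k S k]
kkbbbnbkSkbnbbbkk => kkbbbnbkbSbkbnbbbkk   [S ::= b S b]
kkbbbnbkbSbkbnbbbkk => kkbbbnbkbbSbbkbnbbbkk   [S ::= b S b]
kkbbbnbkbbSbbkbnbbbkk => kkbbbnbkbbbbkbnbbbkk   [S ::= epsilon]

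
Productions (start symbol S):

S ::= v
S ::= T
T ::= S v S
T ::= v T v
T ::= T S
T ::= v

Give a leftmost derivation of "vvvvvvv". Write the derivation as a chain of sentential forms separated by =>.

S => T => TS => vTvS => vTSvS => vTSSvS => vvSSvS => vvTSvS => vvTSSvS => vvvSSvS => vvvvSvS => vvvvvvS => vvvvvvv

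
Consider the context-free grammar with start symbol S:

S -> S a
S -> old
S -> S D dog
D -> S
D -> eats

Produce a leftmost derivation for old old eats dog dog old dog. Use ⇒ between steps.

S ⇒ S D dog   [S -> S D dog]
S D dog ⇒ S D dog D dog   [S -> S D dog]
S D dog D dog ⇒ old D dog D dog   [S -> old]
old D dog D dog ⇒ old S dog D dog   [D -> S]
old S dog D dog ⇒ old S D dog dog D dog   [S -> S D dog]
old S D dog dog D dog ⇒ old old D dog dog D dog   [S -> old]
old old D dog dog D dog ⇒ old old eats dog dog D dog   [D -> eats]
old old eats dog dog D dog ⇒ old old eats dog dog S dog   [D -> S]
old old eats dog dog S dog ⇒ old old eats dog dog old dog   [S -> old]

S ⇒ S D dog ⇒ S D dog D dog ⇒ old D dog D dog ⇒ old S dog D dog ⇒ old S D dog dog D dog ⇒ old old D dog dog D dog ⇒ old old eats dog dog D dog ⇒ old old eats dog dog S dog ⇒ old old eats dog dog old dog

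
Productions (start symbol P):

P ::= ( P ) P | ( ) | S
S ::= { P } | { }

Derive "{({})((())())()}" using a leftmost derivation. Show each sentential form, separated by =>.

P => S   [P ::= S]
S => {P}   [S ::= { P }]
{P} => {(P)P}   [P ::= ( P ) P]
{(P)P} => {(S)P}   [P ::= S]
{(S)P} => {({})P}   [S ::= { }]
{({})P} => {({})(P)P}   [P ::= ( P ) P]
{({})(P)P} => {({})((P)P)P}   [P ::= ( P ) P]
{({})((P)P)P} => {({})((())P)P}   [P ::= ( )]
{({})((())P)P} => {({})((())())P}   [P ::= ( )]
{({})((())())P} => {({})((())())()}   [P ::= ( )]

P => S => {P} => {(P)P} => {(S)P} => {({})P} => {({})(P)P} => {({})((P)P)P} => {({})((())P)P} => {({})((())())P} => {({})((())())()}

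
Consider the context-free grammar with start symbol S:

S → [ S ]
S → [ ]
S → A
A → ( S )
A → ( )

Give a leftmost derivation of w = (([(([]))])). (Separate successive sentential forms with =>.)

S => A => (S) => (A) => ((S)) => (([S])) => (([A])) => (([(S)])) => (([(A)])) => (([((S))])) => (([(([]))]))

S => A   [S → A]
A => (S)   [A → ( S )]
(S) => (A)   [S → A]
(A) => ((S))   [A → ( S )]
((S)) => (([S]))   [S → [ S ]]
(([S])) => (([A]))   [S → A]
(([A])) => (([(S)]))   [A → ( S )]
(([(S)])) => (([(A)]))   [S → A]
(([(A)])) => (([((S))]))   [A → ( S )]
(([((S))])) => (([(([]))]))   [S → [ ]]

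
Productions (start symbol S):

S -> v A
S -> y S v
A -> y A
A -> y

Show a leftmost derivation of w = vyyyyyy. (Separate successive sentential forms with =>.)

S => vA => vyA => vyyA => vyyyA => vyyyyA => vyyyyyA => vyyyyyy

S => vA   [S -> v A]
vA => vyA   [A -> y A]
vyA => vyyA   [A -> y A]
vyyA => vyyyA   [A -> y A]
vyyyA => vyyyyA   [A -> y A]
vyyyyA => vyyyyyA   [A -> y A]
vyyyyyA => vyyyyyy   [A -> y]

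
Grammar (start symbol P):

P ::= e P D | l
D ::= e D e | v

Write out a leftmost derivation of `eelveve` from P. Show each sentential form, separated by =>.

P => ePD => eePDD => eelDD => eelvD => eelveDe => eelveve

P => ePD   [P ::= e P D]
ePD => eePDD   [P ::= e P D]
eePDD => eelDD   [P ::= l]
eelDD => eelvD   [D ::= v]
eelvD => eelveDe   [D ::= e D e]
eelveDe => eelveve   [D ::= v]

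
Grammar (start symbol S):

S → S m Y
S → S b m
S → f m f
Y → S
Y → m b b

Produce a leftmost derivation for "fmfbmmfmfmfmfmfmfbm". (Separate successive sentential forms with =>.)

S => Sbm   [S → S b m]
Sbm => SmYbm   [S → S m Y]
SmYbm => SmYmYbm   [S → S m Y]
SmYmYbm => SbmmYmYbm   [S → S b m]
SbmmYmYbm => fmfbmmYmYbm   [S → f m f]
fmfbmmYmYbm => fmfbmmSmYbm   [Y → S]
fmfbmmSmYbm => fmfbmmfmfmYbm   [S → f m f]
fmfbmmfmfmYbm => fmfbmmfmfmSbm   [Y → S]
fmfbmmfmfmSbm => fmfbmmfmfmSmYbm   [S → S m Y]
fmfbmmfmfmSmYbm => fmfbmmfmfmfmfmYbm   [S → f m f]
fmfbmmfmfmfmfmYbm => fmfbmmfmfmfmfmSbm   [Y → S]
fmfbmmfmfmfmfmSbm => fmfbmmfmfmfmfmfmfbm   [S → f m f]

S => Sbm => SmYbm => SmYmYbm => SbmmYmYbm => fmfbmmYmYbm => fmfbmmSmYbm => fmfbmmfmfmYbm => fmfbmmfmfmSbm => fmfbmmfmfmSmYbm => fmfbmmfmfmfmfmYbm => fmfbmmfmfmfmfmSbm => fmfbmmfmfmfmfmfmfbm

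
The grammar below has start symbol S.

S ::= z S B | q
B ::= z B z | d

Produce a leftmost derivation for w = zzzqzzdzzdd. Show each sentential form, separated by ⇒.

S ⇒ zSB   [S ::= z S B]
zSB ⇒ zzSBB   [S ::= z S B]
zzSBB ⇒ zzzSBBB   [S ::= z S B]
zzzSBBB ⇒ zzzqBBB   [S ::= q]
zzzqBBB ⇒ zzzqzBzBB   [B ::= z B z]
zzzqzBzBB ⇒ zzzqzzBzzBB   [B ::= z B z]
zzzqzzBzzBB ⇒ zzzqzzdzzBB   [B ::= d]
zzzqzzdzzBB ⇒ zzzqzzdzzdB   [B ::= d]
zzzqzzdzzdB ⇒ zzzqzzdzzdd   [B ::= d]

S ⇒ zSB ⇒ zzSBB ⇒ zzzSBBB ⇒ zzzqBBB ⇒ zzzqzBzBB ⇒ zzzqzzBzzBB ⇒ zzzqzzdzzBB ⇒ zzzqzzdzzdB ⇒ zzzqzzdzzdd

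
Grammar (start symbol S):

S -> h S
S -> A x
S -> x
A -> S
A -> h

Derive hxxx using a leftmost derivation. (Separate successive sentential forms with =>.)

S => hS => hAx => hSx => hAxx => hSxx => hxxx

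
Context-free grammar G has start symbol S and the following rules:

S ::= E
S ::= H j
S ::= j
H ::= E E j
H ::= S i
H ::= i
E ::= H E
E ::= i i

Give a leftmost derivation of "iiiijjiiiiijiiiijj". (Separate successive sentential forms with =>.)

S => Hj => EEjj => HEEjj => EEjEEjj => HEEjEEjj => SiEEjEEjj => HjiEEjEEjj => EEjjiEEjEEjj => iiEjjiEEjEEjj => iiiijjiEEjEEjj => iiiijjiiiEjEEjj => iiiijjiiiiijEEjj => iiiijjiiiiijiiEjj => iiiijjiiiiijiiiijj

S => Hj   [S ::= H j]
Hj => EEjj   [H ::= E E j]
EEjj => HEEjj   [E ::= H E]
HEEjj => EEjEEjj   [H ::= E E j]
EEjEEjj => HEEjEEjj   [E ::= H E]
HEEjEEjj => SiEEjEEjj   [H ::= S i]
SiEEjEEjj => HjiEEjEEjj   [S ::= H j]
HjiEEjEEjj => EEjjiEEjEEjj   [H ::= E E j]
EEjjiEEjEEjj => iiEjjiEEjEEjj   [E ::= i i]
iiEjjiEEjEEjj => iiiijjiEEjEEjj   [E ::= i i]
iiiijjiEEjEEjj => iiiijjiiiEjEEjj   [E ::= i i]
iiiijjiiiEjEEjj => iiiijjiiiiijEEjj   [E ::= i i]
iiiijjiiiiijEEjj => iiiijjiiiiijiiEjj   [E ::= i i]
iiiijjiiiiijiiEjj => iiiijjiiiiijiiiijj   [E ::= i i]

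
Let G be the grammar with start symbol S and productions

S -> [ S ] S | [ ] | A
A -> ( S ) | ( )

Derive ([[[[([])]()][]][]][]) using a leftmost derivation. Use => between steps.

S => A => (S) => ([S]S) => ([[S]S]S) => ([[[S]S]S]S) => ([[[[S]S]S]S]S) => ([[[[A]S]S]S]S) => ([[[[(S)]S]S]S]S) => ([[[[([])]S]S]S]S) => ([[[[([])]A]S]S]S) => ([[[[([])]()]S]S]S) => ([[[[([])]()][]]S]S) => ([[[[([])]()][]][]]S) => ([[[[([])]()][]][]][])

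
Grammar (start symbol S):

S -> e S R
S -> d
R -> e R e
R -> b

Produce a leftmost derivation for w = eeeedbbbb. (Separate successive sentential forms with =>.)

S=>eSR=>eeSRR=>eeeSRRR=>eeeeSRRRR=>eeeedRRRR=>eeeedbRRR=>eeeedbbRR=>eeeedbbbR=>eeeedbbbb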